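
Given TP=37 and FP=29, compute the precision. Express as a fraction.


Precision = TP / (TP + FP) = 37 / 66 = 37/66.

37/66


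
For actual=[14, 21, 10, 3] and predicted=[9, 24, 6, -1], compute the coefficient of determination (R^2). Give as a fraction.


Mean(y) = 12. SS_res = 66. SS_tot = 170. R^2 = 1 - 66/(170) = 52/85.

52/85


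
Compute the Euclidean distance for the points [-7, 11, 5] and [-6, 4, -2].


d = sqrt(sum of squared differences). (-7--6)^2=1, (11-4)^2=49, (5--2)^2=49. Sum = 99.

sqrt(99)


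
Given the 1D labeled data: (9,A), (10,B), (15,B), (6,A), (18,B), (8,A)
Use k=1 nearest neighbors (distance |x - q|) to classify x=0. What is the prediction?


Distances: |9-0|=9, |10-0|=10, |15-0|=15, |6-0|=6, |18-0|=18, |8-0|=8. 1 nearest: (6,A). Counts: {'A': 1}. Majority class: A.

A


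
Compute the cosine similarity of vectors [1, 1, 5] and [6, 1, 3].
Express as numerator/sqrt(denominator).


dot = 22. |a|^2 = 27, |b|^2 = 46. cos = 22/sqrt(1242).

22/sqrt(1242)


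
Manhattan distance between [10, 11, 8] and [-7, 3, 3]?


d = sum of absolute differences: |10--7|=17 + |11-3|=8 + |8-3|=5 = 30.

30


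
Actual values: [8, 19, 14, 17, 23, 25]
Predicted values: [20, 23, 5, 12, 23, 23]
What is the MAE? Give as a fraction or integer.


MAE = (1/6) * (|8-20|=12 + |19-23|=4 + |14-5|=9 + |17-12|=5 + |23-23|=0 + |25-23|=2). Sum = 32. MAE = 16/3.

16/3


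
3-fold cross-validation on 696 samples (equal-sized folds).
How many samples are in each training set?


Each validation fold has 696/3 = 232 samples. Training set = 696 - 232 = 464.

464


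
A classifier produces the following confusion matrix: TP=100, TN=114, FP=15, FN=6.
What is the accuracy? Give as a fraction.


Accuracy = (TP + TN) / (TP + TN + FP + FN) = (100 + 114) / 235 = 214/235.

214/235


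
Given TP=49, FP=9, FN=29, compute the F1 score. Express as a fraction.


Precision = 49/58 = 49/58. Recall = 49/78 = 49/78. F1 = 2*P*R/(P+R) = 49/68.

49/68


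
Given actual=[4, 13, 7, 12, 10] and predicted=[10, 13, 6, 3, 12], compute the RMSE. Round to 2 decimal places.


MSE = 24.4000. RMSE = sqrt(24.4000) = 4.94.

4.94


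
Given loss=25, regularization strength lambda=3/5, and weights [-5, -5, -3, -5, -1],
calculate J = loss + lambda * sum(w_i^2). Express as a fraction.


L2 sq norm = sum(w^2) = 85. J = 25 + 3/5 * 85 = 76.

76


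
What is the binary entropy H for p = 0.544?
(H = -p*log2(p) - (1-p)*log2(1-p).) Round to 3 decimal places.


H = -0.544*log2(0.544) - 0.456*log2(0.456) = 0.994.

0.994


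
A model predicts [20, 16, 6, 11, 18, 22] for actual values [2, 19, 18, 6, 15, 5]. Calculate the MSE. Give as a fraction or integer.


MSE = (1/6) * ((2-20)^2=324 + (19-16)^2=9 + (18-6)^2=144 + (6-11)^2=25 + (15-18)^2=9 + (5-22)^2=289). Sum = 800. MSE = 400/3.

400/3


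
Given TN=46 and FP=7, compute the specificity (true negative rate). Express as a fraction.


Specificity = TN / (TN + FP) = 46 / 53 = 46/53.

46/53


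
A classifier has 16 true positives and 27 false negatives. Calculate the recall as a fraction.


Recall = TP / (TP + FN) = 16 / 43 = 16/43.

16/43


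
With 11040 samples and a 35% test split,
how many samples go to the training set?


Test set = 11040 * 35% = 3864. Training set = 11040 - 3864 = 7176.

7176


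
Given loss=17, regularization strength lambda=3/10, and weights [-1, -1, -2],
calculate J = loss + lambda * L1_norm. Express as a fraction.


L1 norm = sum(|w|) = 4. J = 17 + 3/10 * 4 = 91/5.

91/5


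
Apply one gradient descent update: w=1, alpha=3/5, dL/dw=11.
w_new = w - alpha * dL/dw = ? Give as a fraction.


w_new = 1 - 3/5 * 11 = 1 - 33/5 = -28/5.

-28/5


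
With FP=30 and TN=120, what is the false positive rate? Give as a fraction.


FPR = FP / (FP + TN) = 30 / 150 = 1/5.

1/5


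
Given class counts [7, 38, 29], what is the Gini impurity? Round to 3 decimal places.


Total = 74. Proportions: 7/74, 38/74, 29/74. sum(p_i^2) = 0.4262. Gini = 1 - 0.4262 = 0.5738, which rounds to 0.574.

0.574


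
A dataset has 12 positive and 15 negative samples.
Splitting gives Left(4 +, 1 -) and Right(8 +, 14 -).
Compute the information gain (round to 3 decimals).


H(parent) = 0.9911. H(left) = 0.7219, H(right) = 0.9457. Weighted = (5/27)*0.7219 + (22/27)*0.9457 = 0.9043. IG = 0.9911 - 0.9043 = 0.0868, which rounds to 0.087.

0.087


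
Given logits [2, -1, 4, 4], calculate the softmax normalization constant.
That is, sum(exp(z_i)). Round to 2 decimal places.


Denom = e^2=7.3891 + e^-1=0.3679 + e^4=54.5982 + e^4=54.5982. Sum = 116.9534, which rounds to 116.95.

116.95


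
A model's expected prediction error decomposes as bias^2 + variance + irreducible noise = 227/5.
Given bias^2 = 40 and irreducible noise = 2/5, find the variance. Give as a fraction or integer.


Total error = bias^2 + variance + irreducible noise. So variance = 227/5 - 40 - 2/5 = 5.

5


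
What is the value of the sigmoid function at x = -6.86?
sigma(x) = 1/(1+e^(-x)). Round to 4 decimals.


sigma(-6.86) = 1/(1+e^(6.86)) = 1/(1+953.367067) = 1/954.367067 = 0.0010.

0.0010


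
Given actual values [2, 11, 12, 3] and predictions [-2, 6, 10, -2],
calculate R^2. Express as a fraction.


Mean(y) = 7. SS_res = 70. SS_tot = 82. R^2 = 1 - 70/(82) = 6/41.

6/41


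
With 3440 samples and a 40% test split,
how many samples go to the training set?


Test set = 3440 * 40% = 1376. Training set = 3440 - 1376 = 2064.

2064


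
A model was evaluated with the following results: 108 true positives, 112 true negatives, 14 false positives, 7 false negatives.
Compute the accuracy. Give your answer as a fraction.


Accuracy = (TP + TN) / (TP + TN + FP + FN) = (108 + 112) / 241 = 220/241.

220/241


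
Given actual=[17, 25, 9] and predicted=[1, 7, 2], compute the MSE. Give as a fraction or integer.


MSE = (1/3) * ((17-1)^2=256 + (25-7)^2=324 + (9-2)^2=49). Sum = 629. MSE = 629/3.

629/3


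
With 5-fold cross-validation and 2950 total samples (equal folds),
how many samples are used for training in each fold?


Each validation fold has 2950/5 = 590 samples. Training set = 2950 - 590 = 2360.

2360


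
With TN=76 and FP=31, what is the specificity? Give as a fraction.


Specificity = TN / (TN + FP) = 76 / 107 = 76/107.

76/107


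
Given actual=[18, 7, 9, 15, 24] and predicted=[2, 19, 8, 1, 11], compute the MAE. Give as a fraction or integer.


MAE = (1/5) * (|18-2|=16 + |7-19|=12 + |9-8|=1 + |15-1|=14 + |24-11|=13). Sum = 56. MAE = 56/5.

56/5


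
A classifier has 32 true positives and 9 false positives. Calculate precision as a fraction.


Precision = TP / (TP + FP) = 32 / 41 = 32/41.

32/41


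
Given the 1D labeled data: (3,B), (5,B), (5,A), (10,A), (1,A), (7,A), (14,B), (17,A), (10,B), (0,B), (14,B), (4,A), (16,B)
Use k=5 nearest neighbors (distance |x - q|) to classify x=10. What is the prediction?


Distances: |3-10|=7, |5-10|=5, |5-10|=5, |10-10|=0, |1-10|=9, |7-10|=3, |14-10|=4, |17-10|=7, |10-10|=0, |0-10|=10, |14-10|=4, |4-10|=6, |16-10|=6. 5 nearest: (10,A), (10,B), (7,A), (14,B), (14,B). Counts: {'A': 2, 'B': 3}. Majority class: B.

B


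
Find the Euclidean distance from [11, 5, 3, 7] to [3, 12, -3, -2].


d = sqrt(sum of squared differences). (11-3)^2=64, (5-12)^2=49, (3--3)^2=36, (7--2)^2=81. Sum = 230.

sqrt(230)


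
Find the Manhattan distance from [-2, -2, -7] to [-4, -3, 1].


d = sum of absolute differences: |-2--4|=2 + |-2--3|=1 + |-7-1|=8 = 11.

11


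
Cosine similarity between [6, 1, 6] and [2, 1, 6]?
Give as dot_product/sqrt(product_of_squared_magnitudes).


dot = 49. |a|^2 = 73, |b|^2 = 41. cos = 49/sqrt(2993).

49/sqrt(2993)


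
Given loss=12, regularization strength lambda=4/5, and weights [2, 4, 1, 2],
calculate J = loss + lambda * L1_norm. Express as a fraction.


L1 norm = sum(|w|) = 9. J = 12 + 4/5 * 9 = 96/5.

96/5


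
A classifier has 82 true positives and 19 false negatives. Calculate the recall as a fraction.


Recall = TP / (TP + FN) = 82 / 101 = 82/101.

82/101


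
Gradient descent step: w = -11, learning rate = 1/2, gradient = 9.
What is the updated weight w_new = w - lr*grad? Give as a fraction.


w_new = -11 - 1/2 * 9 = -11 - 9/2 = -31/2.

-31/2


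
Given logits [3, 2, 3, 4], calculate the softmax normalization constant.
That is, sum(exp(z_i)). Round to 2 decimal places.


Denom = e^3=20.0855 + e^2=7.3891 + e^3=20.0855 + e^4=54.5982. Sum = 102.1583, which rounds to 102.16.

102.16


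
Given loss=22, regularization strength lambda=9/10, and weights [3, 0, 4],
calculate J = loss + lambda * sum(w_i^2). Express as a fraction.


L2 sq norm = sum(w^2) = 25. J = 22 + 9/10 * 25 = 89/2.

89/2


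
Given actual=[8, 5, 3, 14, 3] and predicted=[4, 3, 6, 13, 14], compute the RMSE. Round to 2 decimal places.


MSE = 30.2000. RMSE = sqrt(30.2000) = 5.50.

5.50


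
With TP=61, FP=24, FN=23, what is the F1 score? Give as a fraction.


Precision = 61/85 = 61/85. Recall = 61/84 = 61/84. F1 = 2*P*R/(P+R) = 122/169.

122/169


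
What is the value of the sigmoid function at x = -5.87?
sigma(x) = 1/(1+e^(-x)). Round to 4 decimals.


sigma(-5.87) = 1/(1+e^(5.87)) = 1/(1+354.248980) = 1/355.248980 = 0.0028.

0.0028


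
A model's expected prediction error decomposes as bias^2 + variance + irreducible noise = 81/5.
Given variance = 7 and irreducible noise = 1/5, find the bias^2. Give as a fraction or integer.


Total error = bias^2 + variance + irreducible noise. So bias^2 = 81/5 - 7 - 1/5 = 9.

9


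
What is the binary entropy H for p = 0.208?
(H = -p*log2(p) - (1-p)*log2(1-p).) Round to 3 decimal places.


H = -0.208*log2(0.208) - 0.792*log2(0.792) = 0.738.

0.738


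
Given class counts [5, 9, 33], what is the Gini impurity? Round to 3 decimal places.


Total = 47. Proportions: 5/47, 9/47, 33/47. sum(p_i^2) = 0.5410. Gini = 1 - 0.5410 = 0.4590, which rounds to 0.459.

0.459


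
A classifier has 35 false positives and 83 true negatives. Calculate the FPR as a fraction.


FPR = FP / (FP + TN) = 35 / 118 = 35/118.

35/118


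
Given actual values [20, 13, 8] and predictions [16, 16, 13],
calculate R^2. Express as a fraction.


Mean(y) = 41/3. SS_res = 50. SS_tot = 218/3. R^2 = 1 - 50/(218/3) = 34/109.

34/109


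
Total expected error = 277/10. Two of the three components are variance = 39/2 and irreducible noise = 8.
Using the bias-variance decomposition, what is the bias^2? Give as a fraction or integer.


Total error = bias^2 + variance + irreducible noise. So bias^2 = 277/10 - 39/2 - 8 = 1/5.

1/5


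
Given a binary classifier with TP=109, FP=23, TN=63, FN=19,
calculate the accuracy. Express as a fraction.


Accuracy = (TP + TN) / (TP + TN + FP + FN) = (109 + 63) / 214 = 86/107.

86/107


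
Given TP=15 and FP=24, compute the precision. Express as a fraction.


Precision = TP / (TP + FP) = 15 / 39 = 5/13.

5/13


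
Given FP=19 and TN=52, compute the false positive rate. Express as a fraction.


FPR = FP / (FP + TN) = 19 / 71 = 19/71.

19/71


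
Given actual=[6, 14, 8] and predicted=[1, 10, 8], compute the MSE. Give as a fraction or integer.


MSE = (1/3) * ((6-1)^2=25 + (14-10)^2=16 + (8-8)^2=0). Sum = 41. MSE = 41/3.

41/3


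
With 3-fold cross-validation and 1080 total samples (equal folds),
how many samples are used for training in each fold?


Each validation fold has 1080/3 = 360 samples. Training set = 1080 - 360 = 720.

720


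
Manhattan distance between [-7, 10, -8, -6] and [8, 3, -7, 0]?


d = sum of absolute differences: |-7-8|=15 + |10-3|=7 + |-8--7|=1 + |-6-0|=6 = 29.

29


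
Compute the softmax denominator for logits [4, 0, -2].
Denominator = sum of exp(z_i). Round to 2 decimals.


Denom = e^4=54.5982 + e^0=1.0000 + e^-2=0.1353. Sum = 55.7335, which rounds to 55.73.

55.73


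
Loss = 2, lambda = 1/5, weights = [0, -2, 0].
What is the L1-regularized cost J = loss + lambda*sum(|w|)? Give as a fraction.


L1 norm = sum(|w|) = 2. J = 2 + 1/5 * 2 = 12/5.

12/5


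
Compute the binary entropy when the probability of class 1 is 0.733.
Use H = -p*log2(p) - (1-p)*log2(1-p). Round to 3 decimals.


H = -0.733*log2(0.733) - 0.267*log2(0.267) = 0.837.

0.837


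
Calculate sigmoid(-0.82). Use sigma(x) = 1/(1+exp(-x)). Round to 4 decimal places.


sigma(-0.82) = 1/(1+e^(0.82)) = 1/(1+2.270500) = 1/3.270500 = 0.3058.

0.3058


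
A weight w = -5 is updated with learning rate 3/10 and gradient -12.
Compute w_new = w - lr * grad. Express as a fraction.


w_new = -5 - 3/10 * -12 = -5 - -18/5 = -7/5.

-7/5


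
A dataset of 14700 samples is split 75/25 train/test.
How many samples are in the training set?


Test set = 14700 * 25% = 3675. Training set = 14700 - 3675 = 11025.

11025


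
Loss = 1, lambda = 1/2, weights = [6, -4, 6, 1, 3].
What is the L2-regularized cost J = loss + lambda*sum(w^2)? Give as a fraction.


L2 sq norm = sum(w^2) = 98. J = 1 + 1/2 * 98 = 50.

50


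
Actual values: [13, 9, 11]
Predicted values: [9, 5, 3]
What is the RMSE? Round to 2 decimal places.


MSE = 32.0000. RMSE = sqrt(32.0000) = 5.66.

5.66


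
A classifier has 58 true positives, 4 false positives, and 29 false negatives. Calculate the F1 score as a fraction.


Precision = 58/62 = 29/31. Recall = 58/87 = 2/3. F1 = 2*P*R/(P+R) = 116/149.

116/149


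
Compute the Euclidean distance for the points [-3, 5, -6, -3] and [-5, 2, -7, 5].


d = sqrt(sum of squared differences). (-3--5)^2=4, (5-2)^2=9, (-6--7)^2=1, (-3-5)^2=64. Sum = 78.

sqrt(78)


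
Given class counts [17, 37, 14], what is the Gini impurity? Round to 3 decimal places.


Total = 68. Proportions: 17/68, 37/68, 14/68. sum(p_i^2) = 0.4010. Gini = 1 - 0.4010 = 0.5990, which rounds to 0.599.

0.599


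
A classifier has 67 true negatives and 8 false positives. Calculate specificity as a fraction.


Specificity = TN / (TN + FP) = 67 / 75 = 67/75.

67/75


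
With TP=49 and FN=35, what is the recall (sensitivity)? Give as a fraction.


Recall = TP / (TP + FN) = 49 / 84 = 7/12.

7/12


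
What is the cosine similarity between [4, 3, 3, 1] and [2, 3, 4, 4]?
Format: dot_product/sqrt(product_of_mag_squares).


dot = 33. |a|^2 = 35, |b|^2 = 45. cos = 33/sqrt(1575).

33/sqrt(1575)


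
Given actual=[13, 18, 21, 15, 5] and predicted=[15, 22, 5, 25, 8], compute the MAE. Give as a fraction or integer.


MAE = (1/5) * (|13-15|=2 + |18-22|=4 + |21-5|=16 + |15-25|=10 + |5-8|=3). Sum = 35. MAE = 7.

7


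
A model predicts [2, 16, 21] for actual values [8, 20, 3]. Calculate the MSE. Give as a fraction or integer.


MSE = (1/3) * ((8-2)^2=36 + (20-16)^2=16 + (3-21)^2=324). Sum = 376. MSE = 376/3.

376/3


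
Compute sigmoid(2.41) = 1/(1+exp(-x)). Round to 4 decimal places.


sigma(2.41) = 1/(1+e^(-2.41)) = 1/(1+0.089815) = 1/1.089815 = 0.9176.

0.9176


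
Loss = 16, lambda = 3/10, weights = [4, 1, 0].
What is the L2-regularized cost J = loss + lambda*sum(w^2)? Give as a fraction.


L2 sq norm = sum(w^2) = 17. J = 16 + 3/10 * 17 = 211/10.

211/10


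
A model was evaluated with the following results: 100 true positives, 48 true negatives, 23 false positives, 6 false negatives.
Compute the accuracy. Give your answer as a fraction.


Accuracy = (TP + TN) / (TP + TN + FP + FN) = (100 + 48) / 177 = 148/177.

148/177


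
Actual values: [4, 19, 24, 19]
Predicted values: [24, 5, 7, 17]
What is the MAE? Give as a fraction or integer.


MAE = (1/4) * (|4-24|=20 + |19-5|=14 + |24-7|=17 + |19-17|=2). Sum = 53. MAE = 53/4.

53/4


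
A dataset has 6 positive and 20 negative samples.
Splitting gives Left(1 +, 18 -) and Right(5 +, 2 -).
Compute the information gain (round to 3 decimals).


H(parent) = 0.7793. H(left) = 0.2975, H(right) = 0.8631. Weighted = (19/26)*0.2975 + (7/26)*0.8631 = 0.4498. IG = 0.7793 - 0.4498 = 0.3295, which rounds to 0.330.

0.330


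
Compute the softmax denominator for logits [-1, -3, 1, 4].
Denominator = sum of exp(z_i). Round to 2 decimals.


Denom = e^-1=0.3679 + e^-3=0.0498 + e^1=2.7183 + e^4=54.5982. Sum = 57.7342, which rounds to 57.73.

57.73


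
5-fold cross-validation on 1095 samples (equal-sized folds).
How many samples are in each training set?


Each validation fold has 1095/5 = 219 samples. Training set = 1095 - 219 = 876.

876


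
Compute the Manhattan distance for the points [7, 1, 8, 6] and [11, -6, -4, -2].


d = sum of absolute differences: |7-11|=4 + |1--6|=7 + |8--4|=12 + |6--2|=8 = 31.

31


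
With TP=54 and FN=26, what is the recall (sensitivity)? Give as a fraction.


Recall = TP / (TP + FN) = 54 / 80 = 27/40.

27/40


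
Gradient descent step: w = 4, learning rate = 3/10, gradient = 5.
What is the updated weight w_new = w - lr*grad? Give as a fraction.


w_new = 4 - 3/10 * 5 = 4 - 3/2 = 5/2.

5/2


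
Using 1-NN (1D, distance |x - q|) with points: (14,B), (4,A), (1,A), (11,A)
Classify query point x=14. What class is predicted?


Distances: |14-14|=0, |4-14|=10, |1-14|=13, |11-14|=3. 1 nearest: (14,B). Counts: {'B': 1}. Majority class: B.

B


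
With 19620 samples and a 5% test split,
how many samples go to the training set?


Test set = 19620 * 5% = 981. Training set = 19620 - 981 = 18639.

18639


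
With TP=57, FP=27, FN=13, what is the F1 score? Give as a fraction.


Precision = 57/84 = 19/28. Recall = 57/70 = 57/70. F1 = 2*P*R/(P+R) = 57/77.

57/77


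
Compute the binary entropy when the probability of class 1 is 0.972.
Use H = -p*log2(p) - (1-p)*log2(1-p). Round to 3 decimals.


H = -0.972*log2(0.972) - 0.028*log2(0.028) = 0.184.

0.184


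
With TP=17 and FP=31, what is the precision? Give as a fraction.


Precision = TP / (TP + FP) = 17 / 48 = 17/48.

17/48


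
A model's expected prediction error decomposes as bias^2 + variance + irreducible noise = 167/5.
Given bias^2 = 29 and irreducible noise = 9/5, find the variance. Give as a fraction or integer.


Total error = bias^2 + variance + irreducible noise. So variance = 167/5 - 29 - 9/5 = 13/5.

13/5


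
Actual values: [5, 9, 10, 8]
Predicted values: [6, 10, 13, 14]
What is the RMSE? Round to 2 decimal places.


MSE = 11.7500. RMSE = sqrt(11.7500) = 3.43.

3.43


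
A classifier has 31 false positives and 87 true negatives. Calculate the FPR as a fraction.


FPR = FP / (FP + TN) = 31 / 118 = 31/118.

31/118


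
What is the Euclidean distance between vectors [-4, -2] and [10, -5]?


d = sqrt(sum of squared differences). (-4-10)^2=196, (-2--5)^2=9. Sum = 205.

sqrt(205)


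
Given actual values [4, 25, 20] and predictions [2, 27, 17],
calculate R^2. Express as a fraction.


Mean(y) = 49/3. SS_res = 17. SS_tot = 722/3. R^2 = 1 - 17/(722/3) = 671/722.

671/722


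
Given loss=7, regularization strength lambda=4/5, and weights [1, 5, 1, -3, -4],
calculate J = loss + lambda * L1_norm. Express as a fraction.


L1 norm = sum(|w|) = 14. J = 7 + 4/5 * 14 = 91/5.

91/5


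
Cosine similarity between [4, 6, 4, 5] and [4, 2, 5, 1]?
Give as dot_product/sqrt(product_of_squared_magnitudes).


dot = 53. |a|^2 = 93, |b|^2 = 46. cos = 53/sqrt(4278).

53/sqrt(4278)


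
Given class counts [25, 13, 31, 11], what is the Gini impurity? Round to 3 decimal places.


Total = 80. Proportions: 25/80, 13/80, 31/80, 11/80. sum(p_i^2) = 0.2931. Gini = 1 - 0.2931 = 0.7069, which rounds to 0.707.

0.707


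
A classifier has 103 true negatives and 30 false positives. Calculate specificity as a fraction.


Specificity = TN / (TN + FP) = 103 / 133 = 103/133.

103/133


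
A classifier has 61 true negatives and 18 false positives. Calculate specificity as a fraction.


Specificity = TN / (TN + FP) = 61 / 79 = 61/79.

61/79


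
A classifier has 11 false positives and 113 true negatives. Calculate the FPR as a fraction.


FPR = FP / (FP + TN) = 11 / 124 = 11/124.

11/124


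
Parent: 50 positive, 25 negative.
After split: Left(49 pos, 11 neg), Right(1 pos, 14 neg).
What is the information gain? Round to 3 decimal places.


H(parent) = 0.9183. H(left) = 0.6873, H(right) = 0.3534. Weighted = (60/75)*0.6873 + (15/75)*0.3534 = 0.6205. IG = 0.9183 - 0.6205 = 0.2978, which rounds to 0.298.

0.298


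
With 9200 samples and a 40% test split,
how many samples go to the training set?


Test set = 9200 * 40% = 3680. Training set = 9200 - 3680 = 5520.

5520


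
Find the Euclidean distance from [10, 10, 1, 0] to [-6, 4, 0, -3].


d = sqrt(sum of squared differences). (10--6)^2=256, (10-4)^2=36, (1-0)^2=1, (0--3)^2=9. Sum = 302.

sqrt(302)


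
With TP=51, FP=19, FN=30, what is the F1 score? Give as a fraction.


Precision = 51/70 = 51/70. Recall = 51/81 = 17/27. F1 = 2*P*R/(P+R) = 102/151.

102/151


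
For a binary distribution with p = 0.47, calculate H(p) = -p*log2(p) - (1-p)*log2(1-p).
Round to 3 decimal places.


H = -0.47*log2(0.47) - 0.53*log2(0.53) = 0.997.

0.997


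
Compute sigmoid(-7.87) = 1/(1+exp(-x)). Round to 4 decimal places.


sigma(-7.87) = 1/(1+e^(7.87)) = 1/(1+2617.565588) = 1/2618.565588 = 0.0004.

0.0004


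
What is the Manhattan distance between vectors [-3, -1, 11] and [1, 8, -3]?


d = sum of absolute differences: |-3-1|=4 + |-1-8|=9 + |11--3|=14 = 27.

27


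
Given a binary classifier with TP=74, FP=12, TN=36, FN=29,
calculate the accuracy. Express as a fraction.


Accuracy = (TP + TN) / (TP + TN + FP + FN) = (74 + 36) / 151 = 110/151.

110/151


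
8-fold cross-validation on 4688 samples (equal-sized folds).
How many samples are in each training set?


Each validation fold has 4688/8 = 586 samples. Training set = 4688 - 586 = 4102.

4102


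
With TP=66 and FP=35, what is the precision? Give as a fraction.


Precision = TP / (TP + FP) = 66 / 101 = 66/101.

66/101


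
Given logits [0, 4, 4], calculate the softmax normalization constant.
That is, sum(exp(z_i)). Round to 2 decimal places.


Denom = e^0=1.0000 + e^4=54.5982 + e^4=54.5982. Sum = 110.1964, which rounds to 110.20.

110.20


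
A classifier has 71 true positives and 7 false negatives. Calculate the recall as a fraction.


Recall = TP / (TP + FN) = 71 / 78 = 71/78.

71/78


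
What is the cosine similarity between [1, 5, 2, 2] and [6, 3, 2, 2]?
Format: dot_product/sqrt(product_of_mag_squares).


dot = 29. |a|^2 = 34, |b|^2 = 53. cos = 29/sqrt(1802).

29/sqrt(1802)


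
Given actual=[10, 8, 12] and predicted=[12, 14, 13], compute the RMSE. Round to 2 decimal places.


MSE = 13.6667. RMSE = sqrt(13.6667) = 3.70.

3.70


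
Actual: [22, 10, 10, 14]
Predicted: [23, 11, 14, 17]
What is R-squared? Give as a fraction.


Mean(y) = 14. SS_res = 27. SS_tot = 96. R^2 = 1 - 27/(96) = 23/32.

23/32


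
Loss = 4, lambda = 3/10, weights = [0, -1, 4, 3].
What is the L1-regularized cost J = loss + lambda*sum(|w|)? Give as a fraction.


L1 norm = sum(|w|) = 8. J = 4 + 3/10 * 8 = 32/5.

32/5


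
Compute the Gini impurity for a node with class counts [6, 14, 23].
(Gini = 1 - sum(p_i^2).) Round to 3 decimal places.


Total = 43. Proportions: 6/43, 14/43, 23/43. sum(p_i^2) = 0.4116. Gini = 1 - 0.4116 = 0.5884, which rounds to 0.588.

0.588


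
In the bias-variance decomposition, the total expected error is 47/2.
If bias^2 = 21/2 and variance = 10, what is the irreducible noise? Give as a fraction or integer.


Total error = bias^2 + variance + irreducible noise. So irreducible noise = 47/2 - 21/2 - 10 = 3.

3


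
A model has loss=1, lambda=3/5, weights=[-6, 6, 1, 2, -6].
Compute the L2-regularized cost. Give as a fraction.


L2 sq norm = sum(w^2) = 113. J = 1 + 3/5 * 113 = 344/5.

344/5


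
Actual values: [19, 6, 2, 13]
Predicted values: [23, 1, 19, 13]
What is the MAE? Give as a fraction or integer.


MAE = (1/4) * (|19-23|=4 + |6-1|=5 + |2-19|=17 + |13-13|=0). Sum = 26. MAE = 13/2.

13/2


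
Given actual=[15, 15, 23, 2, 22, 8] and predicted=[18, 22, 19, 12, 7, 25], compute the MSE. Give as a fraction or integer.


MSE = (1/6) * ((15-18)^2=9 + (15-22)^2=49 + (23-19)^2=16 + (2-12)^2=100 + (22-7)^2=225 + (8-25)^2=289). Sum = 688. MSE = 344/3.

344/3


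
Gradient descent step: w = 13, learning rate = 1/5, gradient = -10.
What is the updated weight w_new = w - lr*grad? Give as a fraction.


w_new = 13 - 1/5 * -10 = 13 - -2 = 15.

15


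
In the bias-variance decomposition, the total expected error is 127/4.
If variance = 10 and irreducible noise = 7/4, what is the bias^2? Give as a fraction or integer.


Total error = bias^2 + variance + irreducible noise. So bias^2 = 127/4 - 10 - 7/4 = 20.

20


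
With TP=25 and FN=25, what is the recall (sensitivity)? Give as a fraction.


Recall = TP / (TP + FN) = 25 / 50 = 1/2.

1/2


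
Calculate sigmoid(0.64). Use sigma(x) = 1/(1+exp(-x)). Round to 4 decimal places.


sigma(0.64) = 1/(1+e^(-0.64)) = 1/(1+0.527292) = 1/1.527292 = 0.6548.

0.6548


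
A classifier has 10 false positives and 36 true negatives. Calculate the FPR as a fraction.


FPR = FP / (FP + TN) = 10 / 46 = 5/23.

5/23


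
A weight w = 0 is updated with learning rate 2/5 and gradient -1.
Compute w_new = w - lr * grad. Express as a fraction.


w_new = 0 - 2/5 * -1 = 0 - -2/5 = 2/5.

2/5


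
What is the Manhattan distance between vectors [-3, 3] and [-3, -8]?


d = sum of absolute differences: |-3--3|=0 + |3--8|=11 = 11.

11


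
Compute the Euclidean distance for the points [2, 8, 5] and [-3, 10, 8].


d = sqrt(sum of squared differences). (2--3)^2=25, (8-10)^2=4, (5-8)^2=9. Sum = 38.

sqrt(38)


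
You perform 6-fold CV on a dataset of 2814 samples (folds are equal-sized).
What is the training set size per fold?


Each validation fold has 2814/6 = 469 samples. Training set = 2814 - 469 = 2345.

2345


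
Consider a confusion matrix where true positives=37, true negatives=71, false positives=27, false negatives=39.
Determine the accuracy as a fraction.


Accuracy = (TP + TN) / (TP + TN + FP + FN) = (37 + 71) / 174 = 18/29.

18/29


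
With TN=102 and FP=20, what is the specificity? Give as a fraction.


Specificity = TN / (TN + FP) = 102 / 122 = 51/61.

51/61


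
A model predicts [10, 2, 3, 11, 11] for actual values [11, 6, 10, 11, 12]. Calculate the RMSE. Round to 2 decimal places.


MSE = 13.4000. RMSE = sqrt(13.4000) = 3.66.

3.66


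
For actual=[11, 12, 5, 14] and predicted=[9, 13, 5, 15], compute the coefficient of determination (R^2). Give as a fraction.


Mean(y) = 21/2. SS_res = 6. SS_tot = 45. R^2 = 1 - 6/(45) = 13/15.

13/15


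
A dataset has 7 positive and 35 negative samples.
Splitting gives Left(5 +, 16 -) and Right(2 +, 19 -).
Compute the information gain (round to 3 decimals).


H(parent) = 0.6500. H(left) = 0.7919, H(right) = 0.4537. Weighted = (21/42)*0.7919 + (21/42)*0.4537 = 0.6228. IG = 0.6500 - 0.6228 = 0.0272, which rounds to 0.027.

0.027


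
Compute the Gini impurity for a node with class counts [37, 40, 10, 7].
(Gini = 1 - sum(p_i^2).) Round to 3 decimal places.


Total = 94. Proportions: 37/94, 40/94, 10/94, 7/94. sum(p_i^2) = 0.3529. Gini = 1 - 0.3529 = 0.6471, which rounds to 0.647.

0.647


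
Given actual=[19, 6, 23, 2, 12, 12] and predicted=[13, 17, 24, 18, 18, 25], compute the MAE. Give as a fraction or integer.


MAE = (1/6) * (|19-13|=6 + |6-17|=11 + |23-24|=1 + |2-18|=16 + |12-18|=6 + |12-25|=13). Sum = 53. MAE = 53/6.

53/6


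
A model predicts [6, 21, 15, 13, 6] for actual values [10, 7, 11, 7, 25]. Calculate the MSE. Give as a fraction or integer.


MSE = (1/5) * ((10-6)^2=16 + (7-21)^2=196 + (11-15)^2=16 + (7-13)^2=36 + (25-6)^2=361). Sum = 625. MSE = 125.

125


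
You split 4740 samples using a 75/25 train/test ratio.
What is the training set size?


Test set = 4740 * 25% = 1185. Training set = 4740 - 1185 = 3555.

3555


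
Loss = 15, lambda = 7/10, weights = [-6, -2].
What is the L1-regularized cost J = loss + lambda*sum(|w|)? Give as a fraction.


L1 norm = sum(|w|) = 8. J = 15 + 7/10 * 8 = 103/5.

103/5


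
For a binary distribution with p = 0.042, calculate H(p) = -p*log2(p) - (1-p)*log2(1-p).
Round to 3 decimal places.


H = -0.042*log2(0.042) - 0.958*log2(0.958) = 0.251.

0.251


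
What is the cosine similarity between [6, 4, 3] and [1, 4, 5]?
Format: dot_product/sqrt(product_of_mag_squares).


dot = 37. |a|^2 = 61, |b|^2 = 42. cos = 37/sqrt(2562).

37/sqrt(2562)


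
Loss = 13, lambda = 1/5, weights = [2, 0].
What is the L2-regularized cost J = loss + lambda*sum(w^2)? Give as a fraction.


L2 sq norm = sum(w^2) = 4. J = 13 + 1/5 * 4 = 69/5.

69/5


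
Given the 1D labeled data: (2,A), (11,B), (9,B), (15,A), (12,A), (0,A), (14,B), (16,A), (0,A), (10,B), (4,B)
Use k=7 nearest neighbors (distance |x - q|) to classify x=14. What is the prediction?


Distances: |2-14|=12, |11-14|=3, |9-14|=5, |15-14|=1, |12-14|=2, |0-14|=14, |14-14|=0, |16-14|=2, |0-14|=14, |10-14|=4, |4-14|=10. 7 nearest: (14,B), (15,A), (12,A), (16,A), (11,B), (10,B), (9,B). Counts: {'B': 4, 'A': 3}. Majority class: B.

B


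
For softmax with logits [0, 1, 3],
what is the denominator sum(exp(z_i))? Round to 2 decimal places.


Denom = e^0=1.0000 + e^1=2.7183 + e^3=20.0855. Sum = 23.8038, which rounds to 23.80.

23.80


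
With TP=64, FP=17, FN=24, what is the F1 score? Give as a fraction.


Precision = 64/81 = 64/81. Recall = 64/88 = 8/11. F1 = 2*P*R/(P+R) = 128/169.

128/169


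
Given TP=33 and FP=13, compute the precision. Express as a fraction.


Precision = TP / (TP + FP) = 33 / 46 = 33/46.

33/46


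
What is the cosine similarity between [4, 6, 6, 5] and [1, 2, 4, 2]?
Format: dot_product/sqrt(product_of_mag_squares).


dot = 50. |a|^2 = 113, |b|^2 = 25. cos = 50/sqrt(2825).

50/sqrt(2825)


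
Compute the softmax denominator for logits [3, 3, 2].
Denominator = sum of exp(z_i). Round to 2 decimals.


Denom = e^3=20.0855 + e^3=20.0855 + e^2=7.3891. Sum = 47.5601, which rounds to 47.56.

47.56


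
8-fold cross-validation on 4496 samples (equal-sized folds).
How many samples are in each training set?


Each validation fold has 4496/8 = 562 samples. Training set = 4496 - 562 = 3934.

3934


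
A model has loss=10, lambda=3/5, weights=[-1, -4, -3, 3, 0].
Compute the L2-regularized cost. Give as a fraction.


L2 sq norm = sum(w^2) = 35. J = 10 + 3/5 * 35 = 31.

31


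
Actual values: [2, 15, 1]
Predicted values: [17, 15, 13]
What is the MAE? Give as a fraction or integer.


MAE = (1/3) * (|2-17|=15 + |15-15|=0 + |1-13|=12). Sum = 27. MAE = 9.

9


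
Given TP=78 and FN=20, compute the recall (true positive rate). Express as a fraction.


Recall = TP / (TP + FN) = 78 / 98 = 39/49.

39/49


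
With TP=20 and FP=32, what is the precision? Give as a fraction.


Precision = TP / (TP + FP) = 20 / 52 = 5/13.

5/13


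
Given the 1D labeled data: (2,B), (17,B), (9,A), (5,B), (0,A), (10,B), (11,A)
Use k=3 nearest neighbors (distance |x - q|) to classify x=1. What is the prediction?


Distances: |2-1|=1, |17-1|=16, |9-1|=8, |5-1|=4, |0-1|=1, |10-1|=9, |11-1|=10. 3 nearest: (0,A), (2,B), (5,B). Counts: {'A': 1, 'B': 2}. Majority class: B.

B


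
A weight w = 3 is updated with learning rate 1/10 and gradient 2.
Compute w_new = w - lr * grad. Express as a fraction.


w_new = 3 - 1/10 * 2 = 3 - 1/5 = 14/5.

14/5


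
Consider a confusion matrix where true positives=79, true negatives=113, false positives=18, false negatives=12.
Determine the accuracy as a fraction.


Accuracy = (TP + TN) / (TP + TN + FP + FN) = (79 + 113) / 222 = 32/37.

32/37


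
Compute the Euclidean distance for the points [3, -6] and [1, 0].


d = sqrt(sum of squared differences). (3-1)^2=4, (-6-0)^2=36. Sum = 40.

sqrt(40)


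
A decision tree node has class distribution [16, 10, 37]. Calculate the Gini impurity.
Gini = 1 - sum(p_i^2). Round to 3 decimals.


Total = 63. Proportions: 16/63, 10/63, 37/63. sum(p_i^2) = 0.4346. Gini = 1 - 0.4346 = 0.5654, which rounds to 0.565.

0.565


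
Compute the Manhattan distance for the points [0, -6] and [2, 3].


d = sum of absolute differences: |0-2|=2 + |-6-3|=9 = 11.

11


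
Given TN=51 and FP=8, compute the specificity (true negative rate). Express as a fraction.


Specificity = TN / (TN + FP) = 51 / 59 = 51/59.

51/59


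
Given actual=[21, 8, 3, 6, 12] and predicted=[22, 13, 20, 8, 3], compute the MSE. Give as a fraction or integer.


MSE = (1/5) * ((21-22)^2=1 + (8-13)^2=25 + (3-20)^2=289 + (6-8)^2=4 + (12-3)^2=81). Sum = 400. MSE = 80.

80


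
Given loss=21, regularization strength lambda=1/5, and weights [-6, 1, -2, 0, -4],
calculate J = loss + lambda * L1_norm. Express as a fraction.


L1 norm = sum(|w|) = 13. J = 21 + 1/5 * 13 = 118/5.

118/5


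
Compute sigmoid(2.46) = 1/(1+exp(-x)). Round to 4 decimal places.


sigma(2.46) = 1/(1+e^(-2.46)) = 1/(1+0.085435) = 1/1.085435 = 0.9213.

0.9213


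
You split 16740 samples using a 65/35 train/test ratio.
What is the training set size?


Test set = 16740 * 35% = 5859. Training set = 16740 - 5859 = 10881.

10881


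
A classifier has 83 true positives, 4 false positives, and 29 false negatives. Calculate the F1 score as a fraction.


Precision = 83/87 = 83/87. Recall = 83/112 = 83/112. F1 = 2*P*R/(P+R) = 166/199.

166/199


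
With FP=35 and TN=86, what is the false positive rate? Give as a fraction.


FPR = FP / (FP + TN) = 35 / 121 = 35/121.

35/121


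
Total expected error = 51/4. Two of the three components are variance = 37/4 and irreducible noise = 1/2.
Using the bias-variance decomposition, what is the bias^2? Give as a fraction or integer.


Total error = bias^2 + variance + irreducible noise. So bias^2 = 51/4 - 37/4 - 1/2 = 3.

3


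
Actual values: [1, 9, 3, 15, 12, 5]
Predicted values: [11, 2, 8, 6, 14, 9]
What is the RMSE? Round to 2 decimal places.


MSE = 45.8333. RMSE = sqrt(45.8333) = 6.77.

6.77


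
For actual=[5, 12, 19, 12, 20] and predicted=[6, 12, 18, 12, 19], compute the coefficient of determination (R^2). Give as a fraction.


Mean(y) = 68/5. SS_res = 3. SS_tot = 746/5. R^2 = 1 - 3/(746/5) = 731/746.

731/746


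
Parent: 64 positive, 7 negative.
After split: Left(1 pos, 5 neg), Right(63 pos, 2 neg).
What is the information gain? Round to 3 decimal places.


H(parent) = 0.4645. H(left) = 0.6500, H(right) = 0.1982. Weighted = (6/71)*0.6500 + (65/71)*0.1982 = 0.2364. IG = 0.4645 - 0.2364 = 0.2281, which rounds to 0.228.

0.228


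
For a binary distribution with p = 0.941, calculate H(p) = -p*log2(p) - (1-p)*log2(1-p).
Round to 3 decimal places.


H = -0.941*log2(0.941) - 0.059*log2(0.059) = 0.323.

0.323


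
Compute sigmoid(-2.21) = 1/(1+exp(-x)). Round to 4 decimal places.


sigma(-2.21) = 1/(1+e^(2.21)) = 1/(1+9.115716) = 1/10.115716 = 0.0989.

0.0989


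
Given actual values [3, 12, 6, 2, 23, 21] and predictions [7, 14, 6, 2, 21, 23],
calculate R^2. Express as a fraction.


Mean(y) = 67/6. SS_res = 28. SS_tot = 2489/6. R^2 = 1 - 28/(2489/6) = 2321/2489.

2321/2489


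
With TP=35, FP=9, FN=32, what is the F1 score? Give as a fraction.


Precision = 35/44 = 35/44. Recall = 35/67 = 35/67. F1 = 2*P*R/(P+R) = 70/111.

70/111


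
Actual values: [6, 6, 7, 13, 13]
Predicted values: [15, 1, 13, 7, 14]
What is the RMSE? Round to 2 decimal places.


MSE = 35.8000. RMSE = sqrt(35.8000) = 5.98.

5.98


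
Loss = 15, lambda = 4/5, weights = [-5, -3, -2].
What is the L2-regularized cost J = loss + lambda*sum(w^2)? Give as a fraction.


L2 sq norm = sum(w^2) = 38. J = 15 + 4/5 * 38 = 227/5.

227/5


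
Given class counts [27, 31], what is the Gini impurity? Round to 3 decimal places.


Total = 58. Proportions: 27/58, 31/58. sum(p_i^2) = 0.5024. Gini = 1 - 0.5024 = 0.4976, which rounds to 0.498.

0.498


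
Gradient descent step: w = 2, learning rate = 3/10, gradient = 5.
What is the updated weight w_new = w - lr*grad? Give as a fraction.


w_new = 2 - 3/10 * 5 = 2 - 3/2 = 1/2.

1/2


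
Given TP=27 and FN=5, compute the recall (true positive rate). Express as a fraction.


Recall = TP / (TP + FN) = 27 / 32 = 27/32.

27/32


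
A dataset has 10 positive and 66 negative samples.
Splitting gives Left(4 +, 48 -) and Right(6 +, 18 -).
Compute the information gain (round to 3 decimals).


H(parent) = 0.5618. H(left) = 0.3912, H(right) = 0.8113. Weighted = (52/76)*0.3912 + (24/76)*0.8113 = 0.5239. IG = 0.5618 - 0.5239 = 0.0379, which rounds to 0.038.

0.038


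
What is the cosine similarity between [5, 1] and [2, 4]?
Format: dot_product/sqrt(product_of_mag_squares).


dot = 14. |a|^2 = 26, |b|^2 = 20. cos = 14/sqrt(520).

14/sqrt(520)


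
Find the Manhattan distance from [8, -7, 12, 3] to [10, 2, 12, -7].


d = sum of absolute differences: |8-10|=2 + |-7-2|=9 + |12-12|=0 + |3--7|=10 = 21.

21


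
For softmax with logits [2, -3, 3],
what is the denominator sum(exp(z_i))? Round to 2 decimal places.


Denom = e^2=7.3891 + e^-3=0.0498 + e^3=20.0855. Sum = 27.5244, which rounds to 27.52.

27.52


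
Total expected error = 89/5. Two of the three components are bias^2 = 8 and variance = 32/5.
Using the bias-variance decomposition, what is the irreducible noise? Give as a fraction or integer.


Total error = bias^2 + variance + irreducible noise. So irreducible noise = 89/5 - 8 - 32/5 = 17/5.

17/5


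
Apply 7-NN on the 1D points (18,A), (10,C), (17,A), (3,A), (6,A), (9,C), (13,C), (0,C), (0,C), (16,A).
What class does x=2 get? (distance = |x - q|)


Distances: |18-2|=16, |10-2|=8, |17-2|=15, |3-2|=1, |6-2|=4, |9-2|=7, |13-2|=11, |0-2|=2, |0-2|=2, |16-2|=14. 7 nearest: (3,A), (0,C), (0,C), (6,A), (9,C), (10,C), (13,C). Counts: {'A': 2, 'C': 5}. Majority class: C.

C


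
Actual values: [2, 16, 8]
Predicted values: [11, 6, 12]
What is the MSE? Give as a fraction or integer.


MSE = (1/3) * ((2-11)^2=81 + (16-6)^2=100 + (8-12)^2=16). Sum = 197. MSE = 197/3.

197/3


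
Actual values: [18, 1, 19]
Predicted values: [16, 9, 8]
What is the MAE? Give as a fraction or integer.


MAE = (1/3) * (|18-16|=2 + |1-9|=8 + |19-8|=11). Sum = 21. MAE = 7.

7


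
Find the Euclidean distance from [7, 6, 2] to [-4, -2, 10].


d = sqrt(sum of squared differences). (7--4)^2=121, (6--2)^2=64, (2-10)^2=64. Sum = 249.

sqrt(249)


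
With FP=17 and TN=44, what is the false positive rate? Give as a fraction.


FPR = FP / (FP + TN) = 17 / 61 = 17/61.

17/61


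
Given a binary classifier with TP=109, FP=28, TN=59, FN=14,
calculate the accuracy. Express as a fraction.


Accuracy = (TP + TN) / (TP + TN + FP + FN) = (109 + 59) / 210 = 4/5.

4/5


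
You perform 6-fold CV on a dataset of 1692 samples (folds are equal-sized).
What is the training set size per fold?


Each validation fold has 1692/6 = 282 samples. Training set = 1692 - 282 = 1410.

1410


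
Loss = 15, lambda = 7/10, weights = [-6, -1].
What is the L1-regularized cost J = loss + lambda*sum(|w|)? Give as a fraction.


L1 norm = sum(|w|) = 7. J = 15 + 7/10 * 7 = 199/10.

199/10


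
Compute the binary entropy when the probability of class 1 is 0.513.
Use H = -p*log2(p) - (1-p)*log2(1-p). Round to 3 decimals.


H = -0.513*log2(0.513) - 0.487*log2(0.487) = 1.000.

1.000


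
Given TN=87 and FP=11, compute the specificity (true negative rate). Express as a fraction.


Specificity = TN / (TN + FP) = 87 / 98 = 87/98.

87/98


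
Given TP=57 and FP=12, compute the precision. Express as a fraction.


Precision = TP / (TP + FP) = 57 / 69 = 19/23.

19/23
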